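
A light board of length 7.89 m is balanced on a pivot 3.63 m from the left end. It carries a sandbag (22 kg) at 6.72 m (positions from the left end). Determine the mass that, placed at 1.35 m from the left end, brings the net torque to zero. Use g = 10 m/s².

Choose the pivot (at 3.63 m from the left end) as the axis so the support reaction has zero arm there.
Sandbag: 22 × 10 = 220 N down at 6.72 m → arm 3.09 m, τ = 220 × 3.09 = 679.8 N·m clockwise.
Net moment of known loads = 679.8 N·m clockwise.
An unknown mass m at 1.35 m has arm 2.28 m; its moment is m·g·2.28 counterclockwise.
Balancing moments: m × 10 × 2.28 = 679.8, giving m = 679.8 / (10 × 2.28) = 29.8 kg.

m ≈ 29.8 kg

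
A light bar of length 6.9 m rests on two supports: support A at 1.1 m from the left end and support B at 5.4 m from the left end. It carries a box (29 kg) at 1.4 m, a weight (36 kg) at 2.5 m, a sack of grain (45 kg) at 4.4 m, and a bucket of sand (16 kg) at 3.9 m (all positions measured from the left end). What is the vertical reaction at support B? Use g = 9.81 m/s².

Take moments about support A.
Box: 29 × 9.81 = 284.5 N down at 1.4 m → arm 0.3 m, τ = 284.5 × 0.3 = 85.35 N·m clockwise.
Weight: 36 × 9.81 = 353.2 N down at 2.5 m → arm 1.4 m, τ = 353.2 × 1.4 = 494.5 N·m clockwise.
Sack of grain: 45 × 9.81 = 441.5 N down at 4.4 m → arm 3.3 m, τ = 441.5 × 3.3 = 1457 N·m clockwise.
Bucket of sand: 16 × 9.81 = 157 N down at 3.9 m → arm 2.8 m, τ = 157 × 2.8 = 439.6 N·m clockwise.
Net load moment about support A = 2476 N·m clockwise.
Reaction R at support B is upward at 5.4 m, arm 4.3 m → moment R × 4.3 counterclockwise.
Setting net torque to zero: R × 4.3 = 2476 → R = 576 N.

R_B ≈ 576 N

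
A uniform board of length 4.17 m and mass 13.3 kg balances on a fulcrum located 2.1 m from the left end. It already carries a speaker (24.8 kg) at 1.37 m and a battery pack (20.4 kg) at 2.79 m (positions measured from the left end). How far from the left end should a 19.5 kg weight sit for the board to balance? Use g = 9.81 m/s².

Sum moments about the fulcrum (at 2.1 m from the left end) (the support reaction has zero arm there).
Beam weight: 13.3 × 9.81 = 130.5 N down at 2.085 m → arm 0.015 m, τ = 130.5 × 0.015 = 1.958 N·m counterclockwise.
Speaker: 24.8 × 9.81 = 243.3 N down at 1.37 m → arm 0.73 m, τ = 243.3 × 0.73 = 177.6 N·m counterclockwise.
Battery pack: 20.4 × 9.81 = 200.1 N down at 2.79 m → arm 0.69 m, τ = 200.1 × 0.69 = 138.1 N·m clockwise.
Net moment of existing loads = 41.46 N·m counterclockwise.
The weight weighs 19.5 × 9.81 = 191.3 N and must supply an equal clockwise moment, so its lever arm about the fulcrum is 41.46 / 191.3 = 0.217 m.
That puts it at 2.1 + 0.217 = 2.32 m from the left end.

x ≈ 2.32 m from the left end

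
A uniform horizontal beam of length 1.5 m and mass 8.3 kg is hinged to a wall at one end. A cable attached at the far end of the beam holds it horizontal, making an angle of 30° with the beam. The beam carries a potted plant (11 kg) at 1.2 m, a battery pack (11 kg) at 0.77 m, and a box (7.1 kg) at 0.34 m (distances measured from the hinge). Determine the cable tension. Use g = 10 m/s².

T ≈ 404 N

About the hinge:
Beam weight: 8.3 × 10 = 83 N down at 0.75 m → arm 0.75 m, τ = 83 × 0.75 = 62.25 N·m clockwise.
Potted plant: 11 × 10 = 110 N down at 1.2 m → arm 1.2 m, τ = 110 × 1.2 = 132 N·m clockwise.
Battery pack: 11 × 10 = 110 N down at 0.77 m → arm 0.77 m, τ = 110 × 0.77 = 84.7 N·m clockwise.
Box: 7.1 × 10 = 71 N down at 0.34 m → arm 0.34 m, τ = 71 × 0.34 = 24.14 N·m clockwise.
Total clockwise load moment = 303.1 N·m.
The cable tension T acts at 1.5 m; only its component perpendicular to the beam, T sinθ, produces torque. sin 30° = 0.5.
For rotational equilibrium, T × 1.5 × 0.5 = 303.1, so T = 303.1 / 0.75 = 404 N.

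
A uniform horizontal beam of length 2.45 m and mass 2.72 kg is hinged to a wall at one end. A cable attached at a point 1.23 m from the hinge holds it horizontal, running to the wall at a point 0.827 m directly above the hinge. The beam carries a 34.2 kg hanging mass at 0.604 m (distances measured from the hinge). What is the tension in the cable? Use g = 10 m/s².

T ≈ 350 N

About the hinge:
Beam weight: 2.72 × 10 = 27.2 N down at 1.225 m → arm 1.225 m, τ = 27.2 × 1.225 = 33.32 N·m clockwise.
Hanging mass: 34.2 × 10 = 342 N down at 0.604 m → arm 0.604 m, τ = 342 × 0.604 = 206.6 N·m clockwise.
Total clockwise load moment = 239.9 N·m.
The cable tension T acts at 1.23 m; only its component perpendicular to the beam, T sinθ, produces torque. sinθ = h/√(h²+d²) = 0.827/√(0.827²+1.23²) = 0.558.
Balancing moments: T × 1.23 × 0.558 = 239.9, giving T = 239.9 / 0.6863 = 350 N.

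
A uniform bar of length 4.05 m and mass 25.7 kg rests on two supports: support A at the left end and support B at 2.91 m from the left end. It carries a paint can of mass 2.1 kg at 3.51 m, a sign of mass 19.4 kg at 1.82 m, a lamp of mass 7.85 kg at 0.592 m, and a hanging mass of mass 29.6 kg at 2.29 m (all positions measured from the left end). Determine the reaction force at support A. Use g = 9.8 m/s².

R_A ≈ 267 N

Choose support B as the axis so its reaction then has zero moment arm.
Beam weight: 25.7 × 9.8 = 251.9 N down at 2.025 m → arm 0.885 m, τ = 251.9 × 0.885 = 222.9 N·m counterclockwise.
Paint can: 2.1 × 9.8 = 20.58 N down at 3.51 m → arm 0.6 m, τ = 20.58 × 0.6 = 12.35 N·m clockwise.
Sign: 19.4 × 9.8 = 190.1 N down at 1.82 m → arm 1.09 m, τ = 190.1 × 1.09 = 207.2 N·m counterclockwise.
Lamp: 7.85 × 9.8 = 76.93 N down at 0.592 m → arm 2.318 m, τ = 76.93 × 2.318 = 178.3 N·m counterclockwise.
Hanging mass: 29.6 × 9.8 = 290.1 N down at 2.29 m → arm 0.62 m, τ = 290.1 × 0.62 = 179.9 N·m counterclockwise.
Net load moment about support B = 775.9 N·m counterclockwise.
Reaction R at support A is upward at 0 m, arm 2.91 m → moment R × 2.91 clockwise.
Στ = 0 ⇒ R × 2.91 = 775.9 ⇒ R = 267 N.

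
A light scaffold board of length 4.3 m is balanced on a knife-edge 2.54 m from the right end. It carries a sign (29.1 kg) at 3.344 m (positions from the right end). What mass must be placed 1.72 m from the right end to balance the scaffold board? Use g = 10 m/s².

About the knife-edge (at 2.54 m from the right end):
Sign: 29.1 × 10 = 291 N down at 3.344 m → arm 0.804 m, τ = 291 × 0.804 = 234 N·m counterclockwise.
Net moment of known loads = 234 N·m counterclockwise.
An unknown mass m at 1.72 m has arm 0.82 m; its moment is m·g·0.82 clockwise.
Balancing moments: m × 10 × 0.82 = 234, giving m = 234 / (10 × 0.82) = 28.5 kg.

m ≈ 28.5 kg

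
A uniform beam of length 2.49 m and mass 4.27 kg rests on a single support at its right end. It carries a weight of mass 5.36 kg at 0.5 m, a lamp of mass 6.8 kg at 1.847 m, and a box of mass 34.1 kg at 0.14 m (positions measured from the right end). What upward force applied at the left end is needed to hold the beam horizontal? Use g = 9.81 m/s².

Choose the right end as the axis so the unknown pivot reaction has zero arm there.
Beam weight: 4.27 × 9.81 = 41.89 N down at 1.245 m → arm 1.245 m, τ = 41.89 × 1.245 = 52.15 N·m counterclockwise.
Weight: 5.36 × 9.81 = 52.58 N down at 0.5 m → arm 0.5 m, τ = 52.58 × 0.5 = 26.29 N·m counterclockwise.
Lamp: 6.8 × 9.81 = 66.71 N down at 1.847 m → arm 1.847 m, τ = 66.71 × 1.847 = 123.2 N·m counterclockwise.
Box: 34.1 × 9.81 = 334.5 N down at 0.14 m → arm 0.14 m, τ = 334.5 × 0.14 = 46.83 N·m counterclockwise.
Net moment of the loads = 248.5 N·m counterclockwise.
The upward force F acts at the left end, arm 2.49 m, giving F × 2.49 clockwise.
Στ = 0 ⇒ F × 2.49 = 248.5 ⇒ F = 248.5 / 2.49 = 99.8 N.

F ≈ 99.8 N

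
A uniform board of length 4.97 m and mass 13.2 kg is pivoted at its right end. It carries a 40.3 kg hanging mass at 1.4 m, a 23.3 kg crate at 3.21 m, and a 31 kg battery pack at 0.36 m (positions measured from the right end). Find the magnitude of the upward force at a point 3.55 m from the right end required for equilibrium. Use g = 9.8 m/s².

Choose the right end as the axis so the unknown pivot reaction has zero arm there.
Beam weight: 13.2 × 9.8 = 129.4 N down at 2.485 m → arm 2.485 m, τ = 129.4 × 2.485 = 321.6 N·m counterclockwise.
Hanging mass: 40.3 × 9.8 = 394.9 N down at 1.4 m → arm 1.4 m, τ = 394.9 × 1.4 = 552.9 N·m counterclockwise.
Crate: 23.3 × 9.8 = 228.3 N down at 3.21 m → arm 3.21 m, τ = 228.3 × 3.21 = 732.8 N·m counterclockwise.
Battery pack: 31 × 9.8 = 303.8 N down at 0.36 m → arm 0.36 m, τ = 303.8 × 0.36 = 109.4 N·m counterclockwise.
Net moment of the loads = 1717 N·m counterclockwise.
The upward force F acts at a point 3.55 m from the right end, arm 3.55 m, giving F × 3.55 clockwise.
For rotational equilibrium, F × 3.55 = 1717, so F = 1717 / 3.55 = 484 N.

F ≈ 484 N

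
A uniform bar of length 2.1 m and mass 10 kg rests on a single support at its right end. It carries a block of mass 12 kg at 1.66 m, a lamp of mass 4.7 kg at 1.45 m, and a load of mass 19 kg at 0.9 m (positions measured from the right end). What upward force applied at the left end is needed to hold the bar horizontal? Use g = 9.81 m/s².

Take moments about the right end.
Beam weight: 10 × 9.81 = 98.1 N down at 1.05 m → arm 1.05 m, τ = 98.1 × 1.05 = 103 N·m counterclockwise.
Block: 12 × 9.81 = 117.7 N down at 1.66 m → arm 1.66 m, τ = 117.7 × 1.66 = 195.4 N·m counterclockwise.
Lamp: 4.7 × 9.81 = 46.11 N down at 1.45 m → arm 1.45 m, τ = 46.11 × 1.45 = 66.86 N·m counterclockwise.
Load: 19 × 9.81 = 186.4 N down at 0.9 m → arm 0.9 m, τ = 186.4 × 0.9 = 167.8 N·m counterclockwise.
Net moment of the loads = 533.1 N·m counterclockwise.
The upward force F acts at the left end, arm 2.1 m, giving F × 2.1 clockwise.
Balancing moments: F × 2.1 = 533.1, giving F = 533.1 / 2.1 = 254 N.

F ≈ 254 N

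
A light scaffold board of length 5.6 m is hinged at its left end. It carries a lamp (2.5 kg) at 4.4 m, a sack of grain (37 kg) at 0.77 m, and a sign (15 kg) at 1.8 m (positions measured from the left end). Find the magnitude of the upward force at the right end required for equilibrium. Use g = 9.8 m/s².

F ≈ 116 N

Taking torques about the left end:
Lamp: 2.5 × 9.8 = 24.5 N down at 4.4 m → arm 4.4 m, τ = 24.5 × 4.4 = 107.8 N·m clockwise.
Sack of grain: 37 × 9.8 = 362.6 N down at 0.77 m → arm 0.77 m, τ = 362.6 × 0.77 = 279.2 N·m clockwise.
Sign: 15 × 9.8 = 147 N down at 1.8 m → arm 1.8 m, τ = 147 × 1.8 = 264.6 N·m clockwise.
Net moment of the loads = 651.6 N·m clockwise.
The upward force F acts at the right end, arm 5.6 m, giving F × 5.6 counterclockwise.
Setting net torque to zero: F × 5.6 = 651.6 → F = 651.6 / 5.6 = 116 N.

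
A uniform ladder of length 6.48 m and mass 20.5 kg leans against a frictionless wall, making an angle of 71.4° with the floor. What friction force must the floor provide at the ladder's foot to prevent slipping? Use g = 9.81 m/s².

f ≈ 33.8 N

Sum moments about the foot of the ladder (the floor normal and friction both act there and drop out).
Ladder weight 20.5×9.81 = 201.1 N acts at 3.24 m along the ladder; its horizontal arm is 3.24·cos71.4° = 1.033 m → τ = 207.7 N·m clockwise.
Wall normal N acts horizontally at the top; its moment arm is the height L sinθ = 6.48·sin71.4° = 6.142 m, counterclockwise.
Balancing moments: N × 6.142 = 207.7, giving N = 33.8 N.
ΣFx = 0: friction at the foot balances the wall's push, so f = N_wall = 33.8 N.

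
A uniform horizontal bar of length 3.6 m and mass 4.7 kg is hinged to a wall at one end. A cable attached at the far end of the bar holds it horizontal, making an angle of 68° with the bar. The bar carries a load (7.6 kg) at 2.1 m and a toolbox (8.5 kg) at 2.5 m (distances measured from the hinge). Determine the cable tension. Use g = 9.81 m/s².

T ≈ 134 N

Take moments about the hinge.
Beam weight: 4.7 × 9.81 = 46.11 N down at 1.8 m → arm 1.8 m, τ = 46.11 × 1.8 = 83 N·m clockwise.
Load: 7.6 × 9.81 = 74.56 N down at 2.1 m → arm 2.1 m, τ = 74.56 × 2.1 = 156.6 N·m clockwise.
Toolbox: 8.5 × 9.81 = 83.39 N down at 2.5 m → arm 2.5 m, τ = 83.39 × 2.5 = 208.5 N·m clockwise.
Total clockwise load moment = 448.1 N·m.
The cable tension T acts at 3.6 m; only its component perpendicular to the bar, T sinθ, produces torque. sin 68° = 0.9272.
Στ = 0 ⇒ T × 3.6 × 0.9272 = 448.1 ⇒ T = 448.1 / 3.338 = 134 N.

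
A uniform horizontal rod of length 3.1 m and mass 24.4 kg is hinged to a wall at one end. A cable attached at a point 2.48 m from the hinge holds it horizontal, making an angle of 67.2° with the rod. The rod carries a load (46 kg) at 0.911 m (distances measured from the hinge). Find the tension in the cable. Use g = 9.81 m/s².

Sum moments about the hinge (the unknown hinge reaction has zero arm there).
Beam weight: 24.4 × 9.81 = 239.4 N down at 1.55 m → arm 1.55 m, τ = 239.4 × 1.55 = 371.1 N·m clockwise.
Load: 46 × 9.81 = 451.3 N down at 0.911 m → arm 0.911 m, τ = 451.3 × 0.911 = 411.1 N·m clockwise.
Total clockwise load moment = 782.2 N·m.
The cable tension T acts at 2.48 m; only its component perpendicular to the rod, T sinθ, produces torque. sin 67.2° = 0.9219.
Στ = 0 ⇒ T × 2.48 × 0.9219 = 782.2 ⇒ T = 782.2 / 2.286 = 342 N.

T ≈ 342 N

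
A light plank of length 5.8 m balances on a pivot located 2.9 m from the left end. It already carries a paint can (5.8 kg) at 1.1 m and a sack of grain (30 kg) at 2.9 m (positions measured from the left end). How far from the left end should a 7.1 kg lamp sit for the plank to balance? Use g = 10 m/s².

x ≈ 4.37 m from the left end

Sum moments about the pivot (at 2.9 m from the left end) (the support reaction has zero arm there).
Paint can: 5.8 × 10 = 58 N down at 1.1 m → arm 1.8 m, τ = 58 × 1.8 = 104.4 N·m counterclockwise.
Sack of grain: acts at the pivot, moment arm 0 → no torque.
Net moment of existing loads = 104.4 N·m counterclockwise.
The lamp weighs 7.1 × 10 = 71 N and must supply an equal clockwise moment, so its lever arm about the pivot is 104.4 / 71 = 1.47 m.
That puts it at 2.9 + 1.47 = 4.37 m from the left end.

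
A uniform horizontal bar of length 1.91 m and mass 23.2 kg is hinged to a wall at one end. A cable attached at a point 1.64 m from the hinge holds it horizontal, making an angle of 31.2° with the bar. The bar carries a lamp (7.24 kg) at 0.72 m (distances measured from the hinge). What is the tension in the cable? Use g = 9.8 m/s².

T ≈ 316 N

Choose the hinge as the axis so the unknown hinge reaction has zero arm there.
Beam weight: 23.2 × 9.8 = 227.4 N down at 0.955 m → arm 0.955 m, τ = 227.4 × 0.955 = 217.2 N·m clockwise.
Lamp: 7.24 × 9.8 = 70.95 N down at 0.72 m → arm 0.72 m, τ = 70.95 × 0.72 = 51.08 N·m clockwise.
Total clockwise load moment = 268.3 N·m.
The cable tension T acts at 1.64 m; only its component perpendicular to the bar, T sinθ, produces torque. sin 31.2° = 0.518.
For rotational equilibrium, T × 1.64 × 0.518 = 268.3, so T = 268.3 / 0.8495 = 316 N.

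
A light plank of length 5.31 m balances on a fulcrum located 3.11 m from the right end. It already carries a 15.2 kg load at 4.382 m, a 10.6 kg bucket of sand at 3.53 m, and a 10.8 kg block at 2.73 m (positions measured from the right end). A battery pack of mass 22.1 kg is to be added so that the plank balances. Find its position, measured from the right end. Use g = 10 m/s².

x ≈ 2.22 m from the right end

About the fulcrum (at 3.11 m from the right end):
Load: 15.2 × 10 = 152 N down at 4.382 m → arm 1.272 m, τ = 152 × 1.272 = 193.3 N·m counterclockwise.
Bucket of sand: 10.6 × 10 = 106 N down at 3.53 m → arm 0.42 m, τ = 106 × 0.42 = 44.52 N·m counterclockwise.
Block: 10.8 × 10 = 108 N down at 2.73 m → arm 0.38 m, τ = 108 × 0.38 = 41.04 N·m clockwise.
Net moment of existing loads = 196.8 N·m counterclockwise.
The battery pack weighs 22.1 × 10 = 221 N and must supply an equal clockwise moment, so its lever arm about the fulcrum is 196.8 / 221 = 0.89 m.
That puts it at 3.11 − 0.89 = 2.22 m from the right end.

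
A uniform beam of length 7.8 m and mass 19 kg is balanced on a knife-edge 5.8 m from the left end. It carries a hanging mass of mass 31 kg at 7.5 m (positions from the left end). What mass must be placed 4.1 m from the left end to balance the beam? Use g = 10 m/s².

m ≈ 9.76 kg

About the knife-edge (at 5.8 m from the left end):
Beam weight: 19 × 10 = 190 N down at 3.9 m → arm 1.9 m, τ = 190 × 1.9 = 361 N·m counterclockwise.
Hanging mass: 31 × 10 = 310 N down at 7.5 m → arm 1.7 m, τ = 310 × 1.7 = 527 N·m clockwise.
Net moment of known loads = 166 N·m clockwise.
An unknown mass m at 4.1 m has arm 1.7 m; its moment is m·g·1.7 counterclockwise.
For rotational equilibrium, m × 10 × 1.7 = 166, so m = 166 / (10 × 1.7) = 9.76 kg.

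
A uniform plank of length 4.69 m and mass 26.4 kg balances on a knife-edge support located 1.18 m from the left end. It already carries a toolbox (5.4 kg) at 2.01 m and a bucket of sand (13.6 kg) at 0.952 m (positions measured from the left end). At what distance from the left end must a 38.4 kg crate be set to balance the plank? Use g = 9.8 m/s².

x ≈ 0.343 m from the left end

Sum moments about the knife-edge support (at 1.18 m from the left end) (the support reaction has zero arm there).
Beam weight: 26.4 × 9.8 = 258.7 N down at 2.345 m → arm 1.165 m, τ = 258.7 × 1.165 = 301.4 N·m clockwise.
Toolbox: 5.4 × 9.8 = 52.92 N down at 2.01 m → arm 0.83 m, τ = 52.92 × 0.83 = 43.92 N·m clockwise.
Bucket of sand: 13.6 × 9.8 = 133.3 N down at 0.952 m → arm 0.228 m, τ = 133.3 × 0.228 = 30.39 N·m counterclockwise.
Net moment of existing loads = 314.9 N·m clockwise.
The crate weighs 38.4 × 9.8 = 376.3 N and must supply an equal counterclockwise moment, so its lever arm about the knife-edge support is 314.9 / 376.3 = 0.837 m.
That puts it at 1.18 − 0.837 = 0.343 m from the left end.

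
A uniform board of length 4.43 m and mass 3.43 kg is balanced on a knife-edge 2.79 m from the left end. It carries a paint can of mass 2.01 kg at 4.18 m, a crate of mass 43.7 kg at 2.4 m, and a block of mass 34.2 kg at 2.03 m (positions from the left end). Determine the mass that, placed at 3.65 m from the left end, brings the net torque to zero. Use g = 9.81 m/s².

Taking torques about the knife-edge (at 2.79 m from the left end):
Beam weight: 3.43 × 9.81 = 33.65 N down at 2.215 m → arm 0.575 m, τ = 33.65 × 0.575 = 19.35 N·m counterclockwise.
Paint can: 2.01 × 9.81 = 19.72 N down at 4.18 m → arm 1.39 m, τ = 19.72 × 1.39 = 27.41 N·m clockwise.
Crate: 43.7 × 9.81 = 428.7 N down at 2.4 m → arm 0.39 m, τ = 428.7 × 0.39 = 167.2 N·m counterclockwise.
Block: 34.2 × 9.81 = 335.5 N down at 2.03 m → arm 0.76 m, τ = 335.5 × 0.76 = 255 N·m counterclockwise.
Net moment of known loads = 414.1 N·m counterclockwise.
An unknown mass m at 3.65 m has arm 0.86 m; its moment is m·g·0.86 clockwise.
Balancing moments: m × 9.81 × 0.86 = 414.1, giving m = 414.1 / (9.81 × 0.86) = 49.1 kg.

m ≈ 49.1 kg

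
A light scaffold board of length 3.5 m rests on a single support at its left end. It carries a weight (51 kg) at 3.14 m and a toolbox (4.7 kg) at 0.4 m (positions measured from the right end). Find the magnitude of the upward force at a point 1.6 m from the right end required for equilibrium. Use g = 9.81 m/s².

F ≈ 170 N

About the left end:
Weight: 51 × 9.81 = 500.3 N down at 3.14 m → arm 0.36 m, τ = 500.3 × 0.36 = 180.1 N·m clockwise.
Toolbox: 4.7 × 9.81 = 46.11 N down at 0.4 m → arm 3.1 m, τ = 46.11 × 3.1 = 142.9 N·m clockwise.
Net moment of the loads = 323 N·m clockwise.
The upward force F acts at a point 1.6 m from the right end, arm 1.9 m, giving F × 1.9 counterclockwise.
Setting net torque to zero: F × 1.9 = 323 → F = 323 / 1.9 = 170 N.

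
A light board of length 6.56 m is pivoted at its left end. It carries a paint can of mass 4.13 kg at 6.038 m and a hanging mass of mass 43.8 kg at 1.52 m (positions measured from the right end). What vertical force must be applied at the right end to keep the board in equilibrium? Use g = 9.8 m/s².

Take moments about the left end.
Paint can: 4.13 × 9.8 = 40.47 N down at 6.038 m → arm 0.522 m, τ = 40.47 × 0.522 = 21.13 N·m clockwise.
Hanging mass: 43.8 × 9.8 = 429.2 N down at 1.52 m → arm 5.04 m, τ = 429.2 × 5.04 = 2163 N·m clockwise.
Net moment of the loads = 2184 N·m clockwise.
The upward force F acts at the right end, arm 6.56 m, giving F × 6.56 counterclockwise.
Στ = 0 ⇒ F × 6.56 = 2184 ⇒ F = 2184 / 6.56 = 333 N.

F ≈ 333 N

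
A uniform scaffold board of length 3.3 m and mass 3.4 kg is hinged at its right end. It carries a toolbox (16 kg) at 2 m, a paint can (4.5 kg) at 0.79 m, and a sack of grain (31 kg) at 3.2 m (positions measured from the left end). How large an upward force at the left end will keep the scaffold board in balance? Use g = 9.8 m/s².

F ≈ 121 N

Taking torques about the right end:
Beam weight: 3.4 × 9.8 = 33.32 N down at 1.65 m → arm 1.65 m, τ = 33.32 × 1.65 = 54.98 N·m counterclockwise.
Toolbox: 16 × 9.8 = 156.8 N down at 2 m → arm 1.3 m, τ = 156.8 × 1.3 = 203.8 N·m counterclockwise.
Paint can: 4.5 × 9.8 = 44.1 N down at 0.79 m → arm 2.51 m, τ = 44.1 × 2.51 = 110.7 N·m counterclockwise.
Sack of grain: 31 × 9.8 = 303.8 N down at 3.2 m → arm 0.1 m, τ = 303.8 × 0.1 = 30.38 N·m counterclockwise.
Net moment of the loads = 399.9 N·m counterclockwise.
The upward force F acts at the left end, arm 3.3 m, giving F × 3.3 clockwise.
Setting net torque to zero: F × 3.3 = 399.9 → F = 399.9 / 3.3 = 121 N.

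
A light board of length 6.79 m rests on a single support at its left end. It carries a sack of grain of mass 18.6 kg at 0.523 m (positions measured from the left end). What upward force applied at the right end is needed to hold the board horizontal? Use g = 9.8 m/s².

Taking torques about the left end:
Sack of grain: 18.6 × 9.8 = 182.3 N down at 0.523 m → arm 0.523 m, τ = 182.3 × 0.523 = 95.34 N·m clockwise.
Net moment of the loads = 95.34 N·m clockwise.
The upward force F acts at the right end, arm 6.79 m, giving F × 6.79 counterclockwise.
For rotational equilibrium, F × 6.79 = 95.34, so F = 95.34 / 6.79 = 14 N.

F ≈ 14 N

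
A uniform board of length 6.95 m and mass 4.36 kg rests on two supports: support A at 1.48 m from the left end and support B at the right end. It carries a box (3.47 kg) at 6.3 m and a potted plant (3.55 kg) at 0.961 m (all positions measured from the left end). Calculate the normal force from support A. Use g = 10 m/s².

R_A ≈ 70.7 N

Sum moments about support B (its reaction then has zero moment arm).
Beam weight: 4.36 × 10 = 43.6 N down at 3.475 m → arm 3.475 m, τ = 43.6 × 3.475 = 151.5 N·m counterclockwise.
Box: 3.47 × 10 = 34.7 N down at 6.3 m → arm 0.65 m, τ = 34.7 × 0.65 = 22.56 N·m counterclockwise.
Potted plant: 3.55 × 10 = 35.5 N down at 0.961 m → arm 5.989 m, τ = 35.5 × 5.989 = 212.6 N·m counterclockwise.
Net load moment about support B = 386.7 N·m counterclockwise.
Reaction R at support A is upward at 1.48 m, arm 5.47 m → moment R × 5.47 clockwise.
Balancing moments: R × 5.47 = 386.7, giving R = 70.7 N.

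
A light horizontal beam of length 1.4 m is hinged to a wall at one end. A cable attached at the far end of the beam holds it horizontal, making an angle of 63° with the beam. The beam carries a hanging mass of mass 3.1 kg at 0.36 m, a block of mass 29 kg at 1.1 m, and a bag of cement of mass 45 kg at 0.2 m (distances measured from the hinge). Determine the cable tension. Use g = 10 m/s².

Taking torques about the hinge:
Hanging mass: 3.1 × 10 = 31 N down at 0.36 m → arm 0.36 m, τ = 31 × 0.36 = 11.16 N·m clockwise.
Block: 29 × 10 = 290 N down at 1.1 m → arm 1.1 m, τ = 290 × 1.1 = 319 N·m clockwise.
Bag of cement: 45 × 10 = 450 N down at 0.2 m → arm 0.2 m, τ = 450 × 0.2 = 90 N·m clockwise.
Total clockwise load moment = 420.2 N·m.
The cable tension T acts at 1.4 m; only its component perpendicular to the beam, T sinθ, produces torque. sin 63° = 0.891.
Balancing moments: T × 1.4 × 0.891 = 420.2, giving T = 420.2 / 1.247 = 337 N.

T ≈ 337 N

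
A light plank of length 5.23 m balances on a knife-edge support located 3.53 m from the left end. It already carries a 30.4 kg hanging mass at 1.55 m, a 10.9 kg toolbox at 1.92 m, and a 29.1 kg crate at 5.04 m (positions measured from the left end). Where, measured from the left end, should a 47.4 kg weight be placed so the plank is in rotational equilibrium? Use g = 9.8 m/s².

Sum moments about the knife-edge support (at 3.53 m from the left end) (the support reaction has zero arm there).
Hanging mass: 30.4 × 9.8 = 297.9 N down at 1.55 m → arm 1.98 m, τ = 297.9 × 1.98 = 589.8 N·m counterclockwise.
Toolbox: 10.9 × 9.8 = 106.8 N down at 1.92 m → arm 1.61 m, τ = 106.8 × 1.61 = 171.9 N·m counterclockwise.
Crate: 29.1 × 9.8 = 285.2 N down at 5.04 m → arm 1.51 m, τ = 285.2 × 1.51 = 430.7 N·m clockwise.
Net moment of existing loads = 331 N·m counterclockwise.
The weight weighs 47.4 × 9.8 = 464.5 N and must supply an equal clockwise moment, so its lever arm about the knife-edge support is 331 / 464.5 = 0.713 m.
That puts it at 3.53 + 0.713 = 4.24 m from the left end.

x ≈ 4.24 m from the left end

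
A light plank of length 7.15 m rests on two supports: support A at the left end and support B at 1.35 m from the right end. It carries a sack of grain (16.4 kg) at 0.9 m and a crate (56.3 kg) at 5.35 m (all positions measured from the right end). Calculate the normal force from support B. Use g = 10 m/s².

Choose support A as the axis so its reaction then has zero moment arm.
Sack of grain: 16.4 × 10 = 164 N down at 0.9 m → arm 6.25 m, τ = 164 × 6.25 = 1025 N·m clockwise.
Crate: 56.3 × 10 = 563 N down at 5.35 m → arm 1.8 m, τ = 563 × 1.8 = 1013 N·m clockwise.
Net load moment about support A = 2038 N·m clockwise.
Reaction R at support B is upward at 1.35 m, arm 5.8 m → moment R × 5.8 counterclockwise.
Στ = 0 ⇒ R × 5.8 = 2038 ⇒ R = 351 N.

R_B ≈ 351 N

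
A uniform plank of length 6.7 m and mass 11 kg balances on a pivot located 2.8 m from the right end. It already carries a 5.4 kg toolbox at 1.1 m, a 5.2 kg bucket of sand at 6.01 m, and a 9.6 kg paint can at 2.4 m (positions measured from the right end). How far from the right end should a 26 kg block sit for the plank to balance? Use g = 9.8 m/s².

Choose the pivot (at 2.8 m from the right end) as the axis so the support reaction has zero arm there.
Beam weight: 11 × 9.8 = 107.8 N down at 3.35 m → arm 0.55 m, τ = 107.8 × 0.55 = 59.29 N·m counterclockwise.
Toolbox: 5.4 × 9.8 = 52.92 N down at 1.1 m → arm 1.7 m, τ = 52.92 × 1.7 = 89.96 N·m clockwise.
Bucket of sand: 5.2 × 9.8 = 50.96 N down at 6.01 m → arm 3.21 m, τ = 50.96 × 3.21 = 163.6 N·m counterclockwise.
Paint can: 9.6 × 9.8 = 94.08 N down at 2.4 m → arm 0.4 m, τ = 94.08 × 0.4 = 37.63 N·m clockwise.
Net moment of existing loads = 95.3 N·m counterclockwise.
The block weighs 26 × 9.8 = 254.8 N and must supply an equal clockwise moment, so its lever arm about the pivot is 95.3 / 254.8 = 0.374 m.
That puts it at 2.8 − 0.374 = 2.43 m from the right end.

x ≈ 2.43 m from the right end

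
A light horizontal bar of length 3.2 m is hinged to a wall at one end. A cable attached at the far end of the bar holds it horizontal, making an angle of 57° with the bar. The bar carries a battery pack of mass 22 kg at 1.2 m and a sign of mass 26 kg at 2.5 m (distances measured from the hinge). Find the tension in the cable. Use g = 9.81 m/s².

T ≈ 334 N

Sum moments about the hinge (the unknown hinge reaction has zero arm there).
Battery pack: 22 × 9.81 = 215.8 N down at 1.2 m → arm 1.2 m, τ = 215.8 × 1.2 = 259 N·m clockwise.
Sign: 26 × 9.81 = 255.1 N down at 2.5 m → arm 2.5 m, τ = 255.1 × 2.5 = 637.8 N·m clockwise.
Total clockwise load moment = 896.8 N·m.
The cable tension T acts at 3.2 m; only its component perpendicular to the bar, T sinθ, produces torque. sin 57° = 0.8387.
Balancing moments: T × 3.2 × 0.8387 = 896.8, giving T = 896.8 / 2.684 = 334 N.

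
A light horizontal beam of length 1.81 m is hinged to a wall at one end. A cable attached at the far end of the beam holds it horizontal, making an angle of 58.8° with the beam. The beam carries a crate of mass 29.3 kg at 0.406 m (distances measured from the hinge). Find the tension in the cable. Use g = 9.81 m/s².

About the hinge:
Crate: 29.3 × 9.81 = 287.4 N down at 0.406 m → arm 0.406 m, τ = 287.4 × 0.406 = 116.7 N·m clockwise.
Total clockwise load moment = 116.7 N·m.
The cable tension T acts at 1.81 m; only its component perpendicular to the beam, T sinθ, produces torque. sin 58.8° = 0.8554.
For rotational equilibrium, T × 1.81 × 0.8554 = 116.7, so T = 116.7 / 1.548 = 75.4 N.

T ≈ 75.4 N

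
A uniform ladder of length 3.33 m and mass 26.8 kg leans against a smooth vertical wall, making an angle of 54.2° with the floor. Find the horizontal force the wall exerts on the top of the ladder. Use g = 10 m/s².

Take moments about the foot of the ladder.
Ladder weight 26.8×10 = 268 N acts at 1.665 m along the ladder; its horizontal arm is 1.665·cos54.2° = 0.974 m → τ = 261 N·m clockwise.
Wall normal N acts horizontally at the top; its moment arm is the height L sinθ = 3.33·sin54.2° = 2.701 m, counterclockwise.
For rotational equilibrium, N × 2.701 = 261, so N = 96.6 N.

N_wall ≈ 96.6 N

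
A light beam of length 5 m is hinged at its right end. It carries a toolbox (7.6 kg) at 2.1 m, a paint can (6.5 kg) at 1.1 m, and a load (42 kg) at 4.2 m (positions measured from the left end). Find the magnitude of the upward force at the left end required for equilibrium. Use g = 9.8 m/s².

Taking torques about the right end:
Toolbox: 7.6 × 9.8 = 74.48 N down at 2.1 m → arm 2.9 m, τ = 74.48 × 2.9 = 216 N·m counterclockwise.
Paint can: 6.5 × 9.8 = 63.7 N down at 1.1 m → arm 3.9 m, τ = 63.7 × 3.9 = 248.4 N·m counterclockwise.
Load: 42 × 9.8 = 411.6 N down at 4.2 m → arm 0.8 m, τ = 411.6 × 0.8 = 329.3 N·m counterclockwise.
Net moment of the loads = 793.7 N·m counterclockwise.
The upward force F acts at the left end, arm 5 m, giving F × 5 clockwise.
Στ = 0 ⇒ F × 5 = 793.7 ⇒ F = 793.7 / 5 = 159 N.

F ≈ 159 N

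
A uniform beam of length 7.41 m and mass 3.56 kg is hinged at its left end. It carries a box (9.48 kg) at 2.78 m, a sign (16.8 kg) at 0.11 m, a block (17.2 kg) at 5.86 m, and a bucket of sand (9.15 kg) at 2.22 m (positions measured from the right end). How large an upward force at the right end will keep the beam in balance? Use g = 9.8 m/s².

F ≈ 336 N

Taking torques about the left end:
Beam weight: 3.56 × 9.8 = 34.89 N down at 3.705 m → arm 3.705 m, τ = 34.89 × 3.705 = 129.3 N·m clockwise.
Box: 9.48 × 9.8 = 92.9 N down at 2.78 m → arm 4.63 m, τ = 92.9 × 4.63 = 430.1 N·m clockwise.
Sign: 16.8 × 9.8 = 164.6 N down at 0.11 m → arm 7.3 m, τ = 164.6 × 7.3 = 1202 N·m clockwise.
Block: 17.2 × 9.8 = 168.6 N down at 5.86 m → arm 1.55 m, τ = 168.6 × 1.55 = 261.3 N·m clockwise.
Bucket of sand: 9.15 × 9.8 = 89.67 N down at 2.22 m → arm 5.19 m, τ = 89.67 × 5.19 = 465.4 N·m clockwise.
Net moment of the loads = 2488 N·m clockwise.
The upward force F acts at the right end, arm 7.41 m, giving F × 7.41 counterclockwise.
For rotational equilibrium, F × 7.41 = 2488, so F = 2488 / 7.41 = 336 N.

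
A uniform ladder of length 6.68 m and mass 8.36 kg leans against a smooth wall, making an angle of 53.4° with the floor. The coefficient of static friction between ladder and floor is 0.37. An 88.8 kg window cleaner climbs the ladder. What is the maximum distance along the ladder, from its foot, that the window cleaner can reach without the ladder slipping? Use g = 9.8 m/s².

d ≈ 3.33 m

About the foot of the ladder:
Ladder weight 8.36×9.8 = 81.93 N acts at 3.34 m along the ladder; its horizontal arm is 3.34·cos53.4° = 1.991 m → τ = 163.1 N·m clockwise.
Window cleaner weight 88.8×9.8 = 870.2 N at distance d → arm d·cos53.4° → τ = 870.2·d·0.5962 clockwise.
Wall normal N at the top has arm L sinθ = 5.363 m counterclockwise, so Στ = 0 gives N·5.363 = 163.1 + 518.8·d.
ΣFy = 0 ⇒ N_floor = 952.1 N, so the maximum friction is μ_s·N_floor = 0.37×952.1 = 352.3 N. ΣFx = 0 ⇒ N_wall = f, so at the slipping point N = 352.3 N.
Substituting: 352.3×5.363 = 163.1 + 518.8·d ⇒ d = (1889 − 163.1) / 518.8 = 3.33 m.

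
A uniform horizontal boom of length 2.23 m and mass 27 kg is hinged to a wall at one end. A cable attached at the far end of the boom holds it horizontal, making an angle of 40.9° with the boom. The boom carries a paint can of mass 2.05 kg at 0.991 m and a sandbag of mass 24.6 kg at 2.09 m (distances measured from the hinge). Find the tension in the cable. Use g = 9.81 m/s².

Taking torques about the hinge:
Beam weight: 27 × 9.81 = 264.9 N down at 1.115 m → arm 1.115 m, τ = 264.9 × 1.115 = 295.4 N·m clockwise.
Paint can: 2.05 × 9.81 = 20.11 N down at 0.991 m → arm 0.991 m, τ = 20.11 × 0.991 = 19.93 N·m clockwise.
Sandbag: 24.6 × 9.81 = 241.3 N down at 2.09 m → arm 2.09 m, τ = 241.3 × 2.09 = 504.3 N·m clockwise.
Total clockwise load moment = 819.6 N·m.
The cable tension T acts at 2.23 m; only its component perpendicular to the boom, T sinθ, produces torque. sin 40.9° = 0.6547.
For rotational equilibrium, T × 2.23 × 0.6547 = 819.6, so T = 819.6 / 1.46 = 561 N.

T ≈ 561 N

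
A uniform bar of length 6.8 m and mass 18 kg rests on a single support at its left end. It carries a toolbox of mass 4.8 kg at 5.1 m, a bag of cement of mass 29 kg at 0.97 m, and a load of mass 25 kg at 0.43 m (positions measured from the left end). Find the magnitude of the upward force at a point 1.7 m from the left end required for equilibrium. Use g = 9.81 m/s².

F ≈ 719 N

Taking torques about the left end:
Beam weight: 18 × 9.81 = 176.6 N down at 3.4 m → arm 3.4 m, τ = 176.6 × 3.4 = 600.4 N·m clockwise.
Toolbox: 4.8 × 9.81 = 47.09 N down at 5.1 m → arm 5.1 m, τ = 47.09 × 5.1 = 240.2 N·m clockwise.
Bag of cement: 29 × 9.81 = 284.5 N down at 0.97 m → arm 0.97 m, τ = 284.5 × 0.97 = 276 N·m clockwise.
Load: 25 × 9.81 = 245.2 N down at 0.43 m → arm 0.43 m, τ = 245.2 × 0.43 = 105.4 N·m clockwise.
Net moment of the loads = 1222 N·m clockwise.
The upward force F acts at a point 1.7 m from the left end, arm 1.7 m, giving F × 1.7 counterclockwise.
Setting net torque to zero: F × 1.7 = 1222 → F = 1222 / 1.7 = 719 N.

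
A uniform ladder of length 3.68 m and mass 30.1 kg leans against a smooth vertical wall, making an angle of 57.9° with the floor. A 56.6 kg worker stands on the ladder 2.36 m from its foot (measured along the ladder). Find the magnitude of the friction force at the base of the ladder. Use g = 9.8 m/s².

About the foot of the ladder:
Ladder weight 30.1×9.8 = 295 N acts at 1.84 m along the ladder; its horizontal arm is 1.84·cos57.9° = 0.9778 m → τ = 288.5 N·m clockwise.
Worker: 56.6×9.8 = 554.7 N at 2.36 m → arm 1.254 m → τ = 695.6 N·m clockwise.
Wall normal N acts horizontally at the top; its moment arm is the height L sinθ = 3.68·sin57.9° = 3.117 m, counterclockwise.
For rotational equilibrium, N × 3.117 = 984.1, so N = 316 N.
ΣFx = 0: friction at the foot balances the wall's push, so f = N_wall = 316 N.

f ≈ 316 N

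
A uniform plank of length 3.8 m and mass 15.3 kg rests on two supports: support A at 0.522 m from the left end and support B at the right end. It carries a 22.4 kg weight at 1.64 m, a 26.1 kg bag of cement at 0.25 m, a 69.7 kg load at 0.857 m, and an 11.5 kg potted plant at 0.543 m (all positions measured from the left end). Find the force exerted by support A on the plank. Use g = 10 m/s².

Take moments about support B.
Beam weight: 15.3 × 10 = 153 N down at 1.9 m → arm 1.9 m, τ = 153 × 1.9 = 290.7 N·m counterclockwise.
Weight: 22.4 × 10 = 224 N down at 1.64 m → arm 2.16 m, τ = 224 × 2.16 = 483.8 N·m counterclockwise.
Bag of cement: 26.1 × 10 = 261 N down at 0.25 m → arm 3.55 m, τ = 261 × 3.55 = 926.5 N·m counterclockwise.
Load: 69.7 × 10 = 697 N down at 0.857 m → arm 2.943 m, τ = 697 × 2.943 = 2051 N·m counterclockwise.
Potted plant: 11.5 × 10 = 115 N down at 0.543 m → arm 3.257 m, τ = 115 × 3.257 = 374.6 N·m counterclockwise.
Net load moment about support B = 4127 N·m counterclockwise.
Reaction R at support A is upward at 0.522 m, arm 3.278 m → moment R × 3.278 clockwise.
Setting net torque to zero: R × 3.278 = 4127 → R = 1260 N.

R_A ≈ 1260 N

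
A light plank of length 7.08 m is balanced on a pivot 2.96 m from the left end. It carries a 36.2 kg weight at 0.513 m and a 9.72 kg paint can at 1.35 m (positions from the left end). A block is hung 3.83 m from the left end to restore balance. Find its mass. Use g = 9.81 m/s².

Choose the pivot (at 2.96 m from the left end) as the axis so the support reaction has zero arm there.
Weight: 36.2 × 9.81 = 355.1 N down at 0.513 m → arm 2.447 m, τ = 355.1 × 2.447 = 868.9 N·m counterclockwise.
Paint can: 9.72 × 9.81 = 95.35 N down at 1.35 m → arm 1.61 m, τ = 95.35 × 1.61 = 153.5 N·m counterclockwise.
Net moment of known loads = 1022 N·m counterclockwise.
An unknown mass m at 3.83 m has arm 0.87 m; its moment is m·g·0.87 clockwise.
Balancing moments: m × 9.81 × 0.87 = 1022, giving m = 1022 / (9.81 × 0.87) = 120 kg.

m ≈ 120 kg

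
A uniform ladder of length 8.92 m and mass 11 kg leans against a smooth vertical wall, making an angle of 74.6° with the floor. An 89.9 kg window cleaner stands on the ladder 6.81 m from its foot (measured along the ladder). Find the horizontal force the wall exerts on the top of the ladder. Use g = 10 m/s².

Sum moments about the foot of the ladder (the floor normal and friction both act there and drop out).
Ladder weight 11×10 = 110 N acts at 4.46 m along the ladder; its horizontal arm is 4.46·cos74.6° = 1.184 m → τ = 130.2 N·m clockwise.
Window cleaner: 89.9×10 = 899 N at 6.81 m → arm 1.808 m → τ = 1625 N·m clockwise.
Wall normal N acts horizontally at the top; its moment arm is the height L sinθ = 8.92·sin74.6° = 8.6 m, counterclockwise.
Setting net torque to zero: N × 8.6 = 1755 → N = 204 N.

N_wall ≈ 204 N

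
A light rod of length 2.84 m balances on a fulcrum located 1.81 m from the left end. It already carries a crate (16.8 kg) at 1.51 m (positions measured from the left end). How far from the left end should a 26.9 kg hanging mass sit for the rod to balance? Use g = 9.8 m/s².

x ≈ 2 m from the left end

Sum moments about the fulcrum (at 1.81 m from the left end) (the support reaction has zero arm there).
Crate: 16.8 × 9.8 = 164.6 N down at 1.51 m → arm 0.3 m, τ = 164.6 × 0.3 = 49.38 N·m counterclockwise.
Net moment of existing loads = 49.38 N·m counterclockwise.
The hanging mass weighs 26.9 × 9.8 = 263.6 N and must supply an equal clockwise moment, so its lever arm about the fulcrum is 49.38 / 263.6 = 0.187 m.
That puts it at 1.81 + 0.187 = 2 m from the left end.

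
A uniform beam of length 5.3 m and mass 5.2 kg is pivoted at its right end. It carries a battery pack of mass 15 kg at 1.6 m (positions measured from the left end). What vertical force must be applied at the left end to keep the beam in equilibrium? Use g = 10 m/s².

F ≈ 131 N

Sum moments about the right end (the unknown pivot reaction has zero arm there).
Beam weight: 5.2 × 10 = 52 N down at 2.65 m → arm 2.65 m, τ = 52 × 2.65 = 137.8 N·m counterclockwise.
Battery pack: 15 × 10 = 150 N down at 1.6 m → arm 3.7 m, τ = 150 × 3.7 = 555 N·m counterclockwise.
Net moment of the loads = 692.8 N·m counterclockwise.
The upward force F acts at the left end, arm 5.3 m, giving F × 5.3 clockwise.
Balancing moments: F × 5.3 = 692.8, giving F = 692.8 / 5.3 = 131 N.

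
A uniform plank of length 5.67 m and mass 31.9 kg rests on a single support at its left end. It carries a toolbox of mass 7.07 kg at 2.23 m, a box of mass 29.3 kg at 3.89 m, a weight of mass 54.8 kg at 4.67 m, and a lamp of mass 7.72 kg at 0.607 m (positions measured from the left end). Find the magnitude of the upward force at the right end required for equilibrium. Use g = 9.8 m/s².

Sum moments about the left end (the unknown pivot reaction has zero arm there).
Beam weight: 31.9 × 9.8 = 312.6 N down at 2.835 m → arm 2.835 m, τ = 312.6 × 2.835 = 886.2 N·m clockwise.
Toolbox: 7.07 × 9.8 = 69.29 N down at 2.23 m → arm 2.23 m, τ = 69.29 × 2.23 = 154.5 N·m clockwise.
Box: 29.3 × 9.8 = 287.1 N down at 3.89 m → arm 3.89 m, τ = 287.1 × 3.89 = 1117 N·m clockwise.
Weight: 54.8 × 9.8 = 537 N down at 4.67 m → arm 4.67 m, τ = 537 × 4.67 = 2508 N·m clockwise.
Lamp: 7.72 × 9.8 = 75.66 N down at 0.607 m → arm 0.607 m, τ = 75.66 × 0.607 = 45.93 N·m clockwise.
Net moment of the loads = 4712 N·m clockwise.
The upward force F acts at the right end, arm 5.67 m, giving F × 5.67 counterclockwise.
For rotational equilibrium, F × 5.67 = 4712, so F = 4712 / 5.67 = 831 N.

F ≈ 831 N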